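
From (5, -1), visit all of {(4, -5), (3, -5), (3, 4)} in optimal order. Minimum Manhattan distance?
15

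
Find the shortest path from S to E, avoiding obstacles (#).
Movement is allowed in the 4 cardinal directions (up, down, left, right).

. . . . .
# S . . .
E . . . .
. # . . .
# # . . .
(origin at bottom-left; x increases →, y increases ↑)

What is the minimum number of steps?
2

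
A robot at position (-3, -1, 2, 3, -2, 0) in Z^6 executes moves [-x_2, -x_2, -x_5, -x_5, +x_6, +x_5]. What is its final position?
(-3, -3, 2, 3, -3, 1)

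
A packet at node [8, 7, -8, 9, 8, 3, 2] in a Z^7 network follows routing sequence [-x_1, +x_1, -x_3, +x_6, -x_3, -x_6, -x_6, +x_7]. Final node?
(8, 7, -10, 9, 8, 2, 3)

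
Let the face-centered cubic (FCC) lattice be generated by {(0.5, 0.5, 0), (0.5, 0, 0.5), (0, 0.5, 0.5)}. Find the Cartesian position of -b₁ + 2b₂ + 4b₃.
(0.5, 1.5, 3)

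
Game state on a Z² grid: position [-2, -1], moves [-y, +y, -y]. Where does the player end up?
(-2, -2)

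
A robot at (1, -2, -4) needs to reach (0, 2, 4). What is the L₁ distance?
13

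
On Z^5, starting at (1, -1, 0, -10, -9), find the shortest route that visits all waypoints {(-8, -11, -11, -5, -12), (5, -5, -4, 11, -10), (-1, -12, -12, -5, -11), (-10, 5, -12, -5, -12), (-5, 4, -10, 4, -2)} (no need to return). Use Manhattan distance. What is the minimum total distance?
128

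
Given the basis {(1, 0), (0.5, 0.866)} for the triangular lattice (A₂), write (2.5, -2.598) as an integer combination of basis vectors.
4b₁ - 3b₂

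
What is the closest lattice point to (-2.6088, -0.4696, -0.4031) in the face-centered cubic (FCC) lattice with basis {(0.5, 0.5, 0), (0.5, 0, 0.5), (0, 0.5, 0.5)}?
(-3, -0.5, -0.5)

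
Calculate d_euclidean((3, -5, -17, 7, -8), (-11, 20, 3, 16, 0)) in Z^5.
36.9594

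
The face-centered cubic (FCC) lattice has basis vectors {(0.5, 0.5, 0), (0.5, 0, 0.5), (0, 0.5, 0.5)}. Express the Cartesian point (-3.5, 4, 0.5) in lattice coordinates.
-7b₂ + 8b₃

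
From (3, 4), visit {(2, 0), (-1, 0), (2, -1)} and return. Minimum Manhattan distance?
18
(one optimal route: (3, 4) → (2, 0) → (-1, 0) → (2, -1) → (3, 4))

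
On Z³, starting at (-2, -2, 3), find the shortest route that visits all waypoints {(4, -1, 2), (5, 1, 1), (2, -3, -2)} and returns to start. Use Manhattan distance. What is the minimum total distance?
32
(one optimal route: (-2, -2, 3) → (4, -1, 2) → (5, 1, 1) → (2, -3, -2) → (-2, -2, 3))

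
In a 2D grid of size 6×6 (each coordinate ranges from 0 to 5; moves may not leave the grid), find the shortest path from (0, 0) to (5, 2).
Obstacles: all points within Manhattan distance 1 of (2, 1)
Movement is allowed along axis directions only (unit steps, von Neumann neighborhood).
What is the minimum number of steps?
9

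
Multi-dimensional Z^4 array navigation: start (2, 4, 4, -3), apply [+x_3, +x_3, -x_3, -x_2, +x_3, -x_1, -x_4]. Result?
(1, 3, 6, -4)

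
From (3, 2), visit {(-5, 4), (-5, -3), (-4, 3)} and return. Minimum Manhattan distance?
30
(one optimal route: (3, 2) → (-5, -3) → (-5, 4) → (-4, 3) → (3, 2))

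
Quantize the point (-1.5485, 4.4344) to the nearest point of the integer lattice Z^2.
(-2, 4)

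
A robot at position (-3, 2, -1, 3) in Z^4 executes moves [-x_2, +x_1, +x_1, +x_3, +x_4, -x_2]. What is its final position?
(-1, 0, 0, 4)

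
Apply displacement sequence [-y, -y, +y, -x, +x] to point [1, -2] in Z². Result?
(1, -3)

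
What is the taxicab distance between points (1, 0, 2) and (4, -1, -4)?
10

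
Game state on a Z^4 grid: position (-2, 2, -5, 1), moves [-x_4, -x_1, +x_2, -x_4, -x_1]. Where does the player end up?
(-4, 3, -5, -1)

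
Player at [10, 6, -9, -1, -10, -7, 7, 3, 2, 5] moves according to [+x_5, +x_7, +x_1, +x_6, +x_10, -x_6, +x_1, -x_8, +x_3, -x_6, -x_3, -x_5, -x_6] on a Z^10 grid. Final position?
(12, 6, -9, -1, -10, -9, 8, 2, 2, 6)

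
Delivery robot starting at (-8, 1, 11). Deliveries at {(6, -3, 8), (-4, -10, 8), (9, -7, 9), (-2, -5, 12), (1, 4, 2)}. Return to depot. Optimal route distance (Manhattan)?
88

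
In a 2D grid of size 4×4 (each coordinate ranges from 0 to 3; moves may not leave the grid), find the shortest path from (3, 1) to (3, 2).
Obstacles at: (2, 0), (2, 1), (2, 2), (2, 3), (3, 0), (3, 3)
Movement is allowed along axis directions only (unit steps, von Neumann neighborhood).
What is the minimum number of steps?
1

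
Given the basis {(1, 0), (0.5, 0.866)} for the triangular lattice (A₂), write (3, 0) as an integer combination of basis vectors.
3b₁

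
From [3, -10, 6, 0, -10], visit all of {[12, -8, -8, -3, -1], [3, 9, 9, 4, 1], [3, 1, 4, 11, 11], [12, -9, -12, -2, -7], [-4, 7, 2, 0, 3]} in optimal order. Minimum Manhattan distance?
145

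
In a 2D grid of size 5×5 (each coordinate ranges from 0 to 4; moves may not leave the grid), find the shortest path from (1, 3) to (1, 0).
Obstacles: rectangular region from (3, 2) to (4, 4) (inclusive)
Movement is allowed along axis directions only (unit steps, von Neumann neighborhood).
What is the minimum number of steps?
3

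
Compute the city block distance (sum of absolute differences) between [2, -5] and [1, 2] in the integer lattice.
8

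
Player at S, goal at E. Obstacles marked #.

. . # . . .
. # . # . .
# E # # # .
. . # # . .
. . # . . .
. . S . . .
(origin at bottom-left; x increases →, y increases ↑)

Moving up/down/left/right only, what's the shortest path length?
4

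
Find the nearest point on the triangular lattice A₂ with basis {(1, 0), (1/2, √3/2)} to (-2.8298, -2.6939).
(-2.5, -2.598)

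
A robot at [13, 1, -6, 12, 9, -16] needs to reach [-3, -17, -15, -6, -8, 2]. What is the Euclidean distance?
39.975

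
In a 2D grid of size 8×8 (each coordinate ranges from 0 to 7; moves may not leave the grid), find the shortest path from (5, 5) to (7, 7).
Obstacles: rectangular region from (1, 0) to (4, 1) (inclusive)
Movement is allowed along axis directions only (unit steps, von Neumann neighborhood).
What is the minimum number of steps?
4
(one shortest path: (5, 5) → (6, 5) → (7, 5) → (7, 6) → (7, 7))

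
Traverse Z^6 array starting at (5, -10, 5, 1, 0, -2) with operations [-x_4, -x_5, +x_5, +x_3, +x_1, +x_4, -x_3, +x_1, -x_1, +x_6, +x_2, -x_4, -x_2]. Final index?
(6, -10, 5, 0, 0, -1)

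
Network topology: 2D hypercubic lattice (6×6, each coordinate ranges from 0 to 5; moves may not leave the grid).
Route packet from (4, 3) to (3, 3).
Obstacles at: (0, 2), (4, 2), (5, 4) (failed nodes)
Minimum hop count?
1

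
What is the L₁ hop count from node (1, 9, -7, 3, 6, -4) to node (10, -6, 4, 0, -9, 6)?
63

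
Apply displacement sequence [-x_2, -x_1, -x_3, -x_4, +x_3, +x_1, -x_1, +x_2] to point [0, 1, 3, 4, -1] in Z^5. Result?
(-1, 1, 3, 3, -1)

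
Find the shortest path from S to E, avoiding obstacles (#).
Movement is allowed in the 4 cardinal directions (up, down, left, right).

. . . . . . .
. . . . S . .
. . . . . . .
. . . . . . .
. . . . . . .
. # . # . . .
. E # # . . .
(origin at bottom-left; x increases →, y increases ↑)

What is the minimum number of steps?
10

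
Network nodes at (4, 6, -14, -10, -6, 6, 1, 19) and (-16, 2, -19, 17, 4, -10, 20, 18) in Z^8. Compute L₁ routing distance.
102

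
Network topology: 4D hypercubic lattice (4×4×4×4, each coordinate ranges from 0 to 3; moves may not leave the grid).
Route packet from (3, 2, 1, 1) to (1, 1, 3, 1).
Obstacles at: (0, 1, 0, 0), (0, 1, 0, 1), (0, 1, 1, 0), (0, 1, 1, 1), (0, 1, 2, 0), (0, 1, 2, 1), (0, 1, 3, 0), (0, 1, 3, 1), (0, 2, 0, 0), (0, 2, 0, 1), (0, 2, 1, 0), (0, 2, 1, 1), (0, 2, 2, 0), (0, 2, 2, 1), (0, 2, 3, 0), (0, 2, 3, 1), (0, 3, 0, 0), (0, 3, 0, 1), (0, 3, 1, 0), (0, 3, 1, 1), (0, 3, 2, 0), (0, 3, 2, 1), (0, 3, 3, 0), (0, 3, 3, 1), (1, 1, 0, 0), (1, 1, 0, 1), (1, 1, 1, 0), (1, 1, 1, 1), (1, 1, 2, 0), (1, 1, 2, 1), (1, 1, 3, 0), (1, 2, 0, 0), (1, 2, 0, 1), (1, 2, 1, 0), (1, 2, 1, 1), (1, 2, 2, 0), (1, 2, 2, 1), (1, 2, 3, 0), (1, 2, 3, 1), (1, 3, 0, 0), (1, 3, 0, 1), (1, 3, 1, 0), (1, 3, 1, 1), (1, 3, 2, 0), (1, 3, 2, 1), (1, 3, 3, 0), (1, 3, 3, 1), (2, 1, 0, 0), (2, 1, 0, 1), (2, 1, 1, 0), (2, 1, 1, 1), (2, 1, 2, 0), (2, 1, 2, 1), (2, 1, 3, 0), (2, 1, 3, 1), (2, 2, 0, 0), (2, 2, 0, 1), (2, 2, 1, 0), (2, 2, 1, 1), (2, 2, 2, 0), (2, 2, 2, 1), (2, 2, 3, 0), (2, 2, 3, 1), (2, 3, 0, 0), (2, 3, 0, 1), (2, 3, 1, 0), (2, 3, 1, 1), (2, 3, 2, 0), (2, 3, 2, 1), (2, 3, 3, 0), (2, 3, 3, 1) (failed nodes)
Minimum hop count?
7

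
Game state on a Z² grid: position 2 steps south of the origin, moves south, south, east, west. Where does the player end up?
(0, -4)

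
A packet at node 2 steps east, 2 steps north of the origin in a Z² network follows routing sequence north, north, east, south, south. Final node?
(3, 2)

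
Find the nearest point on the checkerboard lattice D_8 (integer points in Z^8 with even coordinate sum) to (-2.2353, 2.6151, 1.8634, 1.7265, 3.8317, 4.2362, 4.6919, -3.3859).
(-2, 3, 2, 2, 4, 4, 5, -4)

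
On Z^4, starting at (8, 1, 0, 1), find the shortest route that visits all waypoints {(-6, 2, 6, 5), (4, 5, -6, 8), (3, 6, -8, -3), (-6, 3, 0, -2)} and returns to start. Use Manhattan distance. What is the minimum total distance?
96
(one optimal route: (8, 1, 0, 1) → (-6, 2, 6, 5) → (-6, 3, 0, -2) → (3, 6, -8, -3) → (4, 5, -6, 8) → (8, 1, 0, 1))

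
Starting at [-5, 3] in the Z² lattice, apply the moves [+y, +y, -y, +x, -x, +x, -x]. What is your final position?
(-5, 4)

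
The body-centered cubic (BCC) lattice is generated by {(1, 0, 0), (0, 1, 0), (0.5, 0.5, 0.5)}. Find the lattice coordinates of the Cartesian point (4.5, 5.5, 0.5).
4b₁ + 5b₂ + b₃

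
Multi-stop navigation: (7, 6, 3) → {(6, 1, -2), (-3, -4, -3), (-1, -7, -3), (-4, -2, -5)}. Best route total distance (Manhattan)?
37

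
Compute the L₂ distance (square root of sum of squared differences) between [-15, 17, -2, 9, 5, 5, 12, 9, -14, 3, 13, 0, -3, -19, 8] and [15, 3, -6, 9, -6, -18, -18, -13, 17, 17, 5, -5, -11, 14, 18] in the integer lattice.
75.1332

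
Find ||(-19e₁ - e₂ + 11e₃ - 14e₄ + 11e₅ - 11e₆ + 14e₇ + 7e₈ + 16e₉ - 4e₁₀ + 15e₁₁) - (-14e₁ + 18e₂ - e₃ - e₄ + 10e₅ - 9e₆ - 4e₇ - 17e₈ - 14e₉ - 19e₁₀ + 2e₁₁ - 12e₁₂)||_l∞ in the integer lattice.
30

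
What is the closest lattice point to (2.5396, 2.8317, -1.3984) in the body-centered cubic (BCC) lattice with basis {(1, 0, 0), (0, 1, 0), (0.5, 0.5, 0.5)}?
(2.5, 2.5, -1.5)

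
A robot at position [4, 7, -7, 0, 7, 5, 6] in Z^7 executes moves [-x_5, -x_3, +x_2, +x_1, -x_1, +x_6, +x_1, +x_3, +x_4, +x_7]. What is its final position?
(5, 8, -7, 1, 6, 6, 7)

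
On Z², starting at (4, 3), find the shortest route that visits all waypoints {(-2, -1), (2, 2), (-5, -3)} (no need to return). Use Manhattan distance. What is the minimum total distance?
15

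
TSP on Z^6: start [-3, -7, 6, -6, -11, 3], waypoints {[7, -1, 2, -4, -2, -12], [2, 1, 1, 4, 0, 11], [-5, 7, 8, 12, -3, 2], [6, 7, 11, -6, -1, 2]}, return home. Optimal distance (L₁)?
200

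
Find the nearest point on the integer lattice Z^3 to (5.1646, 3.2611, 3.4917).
(5, 3, 3)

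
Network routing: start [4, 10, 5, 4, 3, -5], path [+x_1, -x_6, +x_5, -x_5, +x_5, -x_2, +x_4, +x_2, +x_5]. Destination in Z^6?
(5, 10, 5, 5, 5, -6)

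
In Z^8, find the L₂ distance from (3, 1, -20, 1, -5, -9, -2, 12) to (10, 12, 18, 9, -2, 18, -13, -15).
57.1489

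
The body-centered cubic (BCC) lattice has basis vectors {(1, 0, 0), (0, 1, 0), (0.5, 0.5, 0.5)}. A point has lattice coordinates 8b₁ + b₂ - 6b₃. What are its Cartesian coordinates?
(5, -2, -3)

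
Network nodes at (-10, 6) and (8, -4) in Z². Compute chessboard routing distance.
18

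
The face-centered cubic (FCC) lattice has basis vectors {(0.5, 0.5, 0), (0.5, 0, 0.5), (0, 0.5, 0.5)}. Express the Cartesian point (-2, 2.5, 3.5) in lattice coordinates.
-3b₁ - b₂ + 8b₃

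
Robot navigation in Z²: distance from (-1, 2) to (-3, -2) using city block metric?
6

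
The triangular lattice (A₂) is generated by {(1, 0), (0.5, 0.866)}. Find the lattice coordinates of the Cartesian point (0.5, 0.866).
b₂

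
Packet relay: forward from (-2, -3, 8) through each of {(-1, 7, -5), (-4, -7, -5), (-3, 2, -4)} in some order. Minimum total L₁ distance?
38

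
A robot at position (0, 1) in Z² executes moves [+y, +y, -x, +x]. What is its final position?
(0, 3)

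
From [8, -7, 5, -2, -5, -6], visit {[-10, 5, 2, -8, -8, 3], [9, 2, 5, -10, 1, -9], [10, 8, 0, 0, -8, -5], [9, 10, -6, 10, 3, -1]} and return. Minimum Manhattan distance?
202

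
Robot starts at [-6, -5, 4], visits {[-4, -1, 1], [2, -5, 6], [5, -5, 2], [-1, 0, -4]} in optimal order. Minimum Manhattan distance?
40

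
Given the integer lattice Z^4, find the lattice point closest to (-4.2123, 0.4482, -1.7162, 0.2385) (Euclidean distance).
(-4, 0, -2, 0)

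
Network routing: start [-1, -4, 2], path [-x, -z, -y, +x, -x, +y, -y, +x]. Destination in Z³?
(-1, -5, 1)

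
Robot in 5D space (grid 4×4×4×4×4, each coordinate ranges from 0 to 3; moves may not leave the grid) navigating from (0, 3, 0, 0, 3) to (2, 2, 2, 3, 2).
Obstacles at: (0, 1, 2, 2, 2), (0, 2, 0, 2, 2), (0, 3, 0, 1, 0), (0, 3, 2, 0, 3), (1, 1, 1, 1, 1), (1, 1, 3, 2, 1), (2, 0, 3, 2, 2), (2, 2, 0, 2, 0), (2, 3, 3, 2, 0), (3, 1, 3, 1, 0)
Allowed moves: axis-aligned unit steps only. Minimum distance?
9
(one shortest path: (0, 3, 0, 0, 3) → (1, 3, 0, 0, 3) → (2, 3, 0, 0, 3) → (2, 2, 0, 0, 3) → (2, 2, 1, 0, 3) → (2, 2, 2, 0, 3) → (2, 2, 2, 1, 3) → (2, 2, 2, 2, 3) → (2, 2, 2, 3, 3) → (2, 2, 2, 3, 2))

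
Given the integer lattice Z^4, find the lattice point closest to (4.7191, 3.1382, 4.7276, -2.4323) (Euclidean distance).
(5, 3, 5, -2)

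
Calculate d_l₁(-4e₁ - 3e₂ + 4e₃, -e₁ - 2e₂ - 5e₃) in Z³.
13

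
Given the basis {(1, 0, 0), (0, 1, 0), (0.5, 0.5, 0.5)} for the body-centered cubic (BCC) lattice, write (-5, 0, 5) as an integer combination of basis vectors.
-10b₁ - 5b₂ + 10b₃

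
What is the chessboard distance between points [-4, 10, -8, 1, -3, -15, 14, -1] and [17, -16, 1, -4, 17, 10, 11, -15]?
26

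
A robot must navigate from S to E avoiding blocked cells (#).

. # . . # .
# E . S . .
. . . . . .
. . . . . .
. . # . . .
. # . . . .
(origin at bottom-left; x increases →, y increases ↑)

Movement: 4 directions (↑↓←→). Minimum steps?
2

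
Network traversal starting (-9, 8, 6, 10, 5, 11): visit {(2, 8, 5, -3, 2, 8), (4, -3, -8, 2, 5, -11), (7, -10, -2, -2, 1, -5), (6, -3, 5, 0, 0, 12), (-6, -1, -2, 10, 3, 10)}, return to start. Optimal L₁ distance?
192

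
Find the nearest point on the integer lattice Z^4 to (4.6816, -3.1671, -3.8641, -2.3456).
(5, -3, -4, -2)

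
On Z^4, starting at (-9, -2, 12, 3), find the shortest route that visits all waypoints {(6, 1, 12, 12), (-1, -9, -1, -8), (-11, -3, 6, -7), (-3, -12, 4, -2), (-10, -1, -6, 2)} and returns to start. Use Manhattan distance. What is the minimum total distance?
156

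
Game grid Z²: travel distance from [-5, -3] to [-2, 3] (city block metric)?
9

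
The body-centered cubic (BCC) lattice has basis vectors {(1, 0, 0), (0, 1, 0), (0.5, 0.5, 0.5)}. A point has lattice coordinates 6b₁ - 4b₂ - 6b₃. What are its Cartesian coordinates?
(3, -7, -3)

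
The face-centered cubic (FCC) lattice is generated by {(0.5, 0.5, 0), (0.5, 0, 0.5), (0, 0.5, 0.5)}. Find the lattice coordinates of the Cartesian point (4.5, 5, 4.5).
5b₁ + 4b₂ + 5b₃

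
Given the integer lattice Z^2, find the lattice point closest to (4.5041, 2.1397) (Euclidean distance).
(5, 2)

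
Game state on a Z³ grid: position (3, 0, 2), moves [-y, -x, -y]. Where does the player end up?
(2, -2, 2)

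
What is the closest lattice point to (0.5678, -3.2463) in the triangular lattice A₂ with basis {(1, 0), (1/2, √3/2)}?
(1, -3.464)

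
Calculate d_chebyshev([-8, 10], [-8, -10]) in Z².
20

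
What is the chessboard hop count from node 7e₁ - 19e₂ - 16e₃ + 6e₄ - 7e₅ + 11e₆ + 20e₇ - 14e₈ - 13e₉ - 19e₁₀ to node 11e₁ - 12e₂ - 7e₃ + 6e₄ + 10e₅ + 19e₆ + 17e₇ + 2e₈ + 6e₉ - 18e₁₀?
19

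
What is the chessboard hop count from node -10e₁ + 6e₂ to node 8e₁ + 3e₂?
18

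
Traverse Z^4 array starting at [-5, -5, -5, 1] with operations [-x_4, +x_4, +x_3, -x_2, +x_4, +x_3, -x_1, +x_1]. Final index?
(-5, -6, -3, 2)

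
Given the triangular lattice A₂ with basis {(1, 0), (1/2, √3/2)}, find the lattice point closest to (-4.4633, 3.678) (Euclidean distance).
(-4, 3.464)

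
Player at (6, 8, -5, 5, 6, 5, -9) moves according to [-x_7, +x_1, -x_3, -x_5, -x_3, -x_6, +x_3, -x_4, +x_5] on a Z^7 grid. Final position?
(7, 8, -6, 4, 6, 4, -10)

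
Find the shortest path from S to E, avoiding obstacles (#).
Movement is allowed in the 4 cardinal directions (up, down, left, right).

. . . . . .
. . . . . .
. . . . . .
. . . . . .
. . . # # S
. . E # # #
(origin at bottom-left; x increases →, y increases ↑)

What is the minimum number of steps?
6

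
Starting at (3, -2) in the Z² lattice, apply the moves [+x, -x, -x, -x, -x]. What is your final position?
(0, -2)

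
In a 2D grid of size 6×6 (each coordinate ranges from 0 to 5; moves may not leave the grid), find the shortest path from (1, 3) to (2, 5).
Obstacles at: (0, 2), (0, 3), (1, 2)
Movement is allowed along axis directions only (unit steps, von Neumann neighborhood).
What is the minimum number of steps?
3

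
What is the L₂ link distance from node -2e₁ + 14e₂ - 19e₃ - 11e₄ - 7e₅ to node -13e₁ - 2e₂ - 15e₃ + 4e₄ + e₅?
26.1151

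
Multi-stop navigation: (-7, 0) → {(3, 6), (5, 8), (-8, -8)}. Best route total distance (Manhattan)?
38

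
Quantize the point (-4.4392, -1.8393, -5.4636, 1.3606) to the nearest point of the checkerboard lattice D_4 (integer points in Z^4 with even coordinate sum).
(-4, -2, -5, 1)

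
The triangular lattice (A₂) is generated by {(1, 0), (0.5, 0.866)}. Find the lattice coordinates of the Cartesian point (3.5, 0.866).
3b₁ + b₂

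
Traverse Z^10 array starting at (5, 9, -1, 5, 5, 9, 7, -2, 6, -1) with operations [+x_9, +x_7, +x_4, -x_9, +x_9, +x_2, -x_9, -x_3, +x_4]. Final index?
(5, 10, -2, 7, 5, 9, 8, -2, 6, -1)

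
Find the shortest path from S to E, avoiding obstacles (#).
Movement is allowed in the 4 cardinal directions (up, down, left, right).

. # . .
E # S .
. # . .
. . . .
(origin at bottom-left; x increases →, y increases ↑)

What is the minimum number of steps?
6
(one shortest path: (2, 2) → (2, 1) → (2, 0) → (1, 0) → (0, 0) → (0, 1) → (0, 2))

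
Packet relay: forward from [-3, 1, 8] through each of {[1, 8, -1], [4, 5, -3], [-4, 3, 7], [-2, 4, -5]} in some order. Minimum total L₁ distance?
36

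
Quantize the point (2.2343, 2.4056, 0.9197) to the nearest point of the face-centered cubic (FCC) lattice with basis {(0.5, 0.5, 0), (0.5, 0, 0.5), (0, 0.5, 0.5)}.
(2.5, 2.5, 1)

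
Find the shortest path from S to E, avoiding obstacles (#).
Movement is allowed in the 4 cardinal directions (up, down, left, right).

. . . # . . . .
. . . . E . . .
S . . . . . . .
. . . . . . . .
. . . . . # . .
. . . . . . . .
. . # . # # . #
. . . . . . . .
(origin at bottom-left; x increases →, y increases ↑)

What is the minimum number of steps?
5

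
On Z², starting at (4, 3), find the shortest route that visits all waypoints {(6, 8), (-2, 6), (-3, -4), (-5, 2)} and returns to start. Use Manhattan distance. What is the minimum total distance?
46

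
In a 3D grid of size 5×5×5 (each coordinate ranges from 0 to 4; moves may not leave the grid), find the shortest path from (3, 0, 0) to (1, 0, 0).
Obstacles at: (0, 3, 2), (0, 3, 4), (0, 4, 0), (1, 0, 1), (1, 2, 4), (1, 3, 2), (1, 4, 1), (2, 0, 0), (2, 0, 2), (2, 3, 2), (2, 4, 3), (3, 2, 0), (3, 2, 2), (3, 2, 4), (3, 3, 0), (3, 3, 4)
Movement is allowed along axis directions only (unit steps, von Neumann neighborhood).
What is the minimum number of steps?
4
(one shortest path: (3, 0, 0) → (3, 1, 0) → (2, 1, 0) → (1, 1, 0) → (1, 0, 0))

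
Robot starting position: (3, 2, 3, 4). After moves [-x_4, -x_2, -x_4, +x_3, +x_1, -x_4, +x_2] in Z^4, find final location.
(4, 2, 4, 1)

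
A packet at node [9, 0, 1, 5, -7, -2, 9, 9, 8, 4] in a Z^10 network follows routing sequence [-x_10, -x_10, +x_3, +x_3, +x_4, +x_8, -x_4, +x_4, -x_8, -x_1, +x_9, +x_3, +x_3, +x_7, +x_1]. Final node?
(9, 0, 5, 6, -7, -2, 10, 9, 9, 2)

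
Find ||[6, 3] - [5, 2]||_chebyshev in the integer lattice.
1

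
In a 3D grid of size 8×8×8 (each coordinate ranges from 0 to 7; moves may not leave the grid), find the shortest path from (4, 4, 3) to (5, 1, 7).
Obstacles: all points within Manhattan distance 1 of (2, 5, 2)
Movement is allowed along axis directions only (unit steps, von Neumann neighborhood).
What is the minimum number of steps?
8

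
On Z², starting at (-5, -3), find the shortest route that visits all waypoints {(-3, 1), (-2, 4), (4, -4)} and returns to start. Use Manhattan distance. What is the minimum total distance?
34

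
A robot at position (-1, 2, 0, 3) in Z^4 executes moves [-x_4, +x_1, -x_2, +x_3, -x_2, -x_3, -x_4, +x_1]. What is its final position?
(1, 0, 0, 1)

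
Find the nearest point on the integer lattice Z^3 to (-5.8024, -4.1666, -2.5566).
(-6, -4, -3)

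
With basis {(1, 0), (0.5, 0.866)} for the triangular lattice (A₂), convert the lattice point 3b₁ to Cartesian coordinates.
(3, 0)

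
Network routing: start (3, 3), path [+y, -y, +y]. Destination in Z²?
(3, 4)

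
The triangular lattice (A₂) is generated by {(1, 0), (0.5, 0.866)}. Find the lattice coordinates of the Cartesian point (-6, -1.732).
-5b₁ - 2b₂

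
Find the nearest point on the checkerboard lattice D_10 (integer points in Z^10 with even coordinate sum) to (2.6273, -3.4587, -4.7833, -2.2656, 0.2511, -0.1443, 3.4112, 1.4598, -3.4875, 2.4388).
(3, -3, -5, -2, 0, 0, 3, 1, -3, 2)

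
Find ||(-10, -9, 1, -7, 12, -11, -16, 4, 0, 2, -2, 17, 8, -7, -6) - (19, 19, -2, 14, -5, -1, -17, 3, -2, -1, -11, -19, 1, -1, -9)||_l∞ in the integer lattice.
36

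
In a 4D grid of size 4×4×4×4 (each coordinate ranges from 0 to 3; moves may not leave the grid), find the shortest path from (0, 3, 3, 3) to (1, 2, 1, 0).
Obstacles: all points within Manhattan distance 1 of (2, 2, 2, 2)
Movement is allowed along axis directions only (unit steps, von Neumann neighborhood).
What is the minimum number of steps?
7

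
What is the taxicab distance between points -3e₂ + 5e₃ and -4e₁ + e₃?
11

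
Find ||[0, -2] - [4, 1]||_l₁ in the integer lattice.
7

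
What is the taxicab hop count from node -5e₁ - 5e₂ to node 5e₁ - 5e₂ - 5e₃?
15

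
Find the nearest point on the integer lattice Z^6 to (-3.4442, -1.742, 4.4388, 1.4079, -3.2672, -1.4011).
(-3, -2, 4, 1, -3, -1)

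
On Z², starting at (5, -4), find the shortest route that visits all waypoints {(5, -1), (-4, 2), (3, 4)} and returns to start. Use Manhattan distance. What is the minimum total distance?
34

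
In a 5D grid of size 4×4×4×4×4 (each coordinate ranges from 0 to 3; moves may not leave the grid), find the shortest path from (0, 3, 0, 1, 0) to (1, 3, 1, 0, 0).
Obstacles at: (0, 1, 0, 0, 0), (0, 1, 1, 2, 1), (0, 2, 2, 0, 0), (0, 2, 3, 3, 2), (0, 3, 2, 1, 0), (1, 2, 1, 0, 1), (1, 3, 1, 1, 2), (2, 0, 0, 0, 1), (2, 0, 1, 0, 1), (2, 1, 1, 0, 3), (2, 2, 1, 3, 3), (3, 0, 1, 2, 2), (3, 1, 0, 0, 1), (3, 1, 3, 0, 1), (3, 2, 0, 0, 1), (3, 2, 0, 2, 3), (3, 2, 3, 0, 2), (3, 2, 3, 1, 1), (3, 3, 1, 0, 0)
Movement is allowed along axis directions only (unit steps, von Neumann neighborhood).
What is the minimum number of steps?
3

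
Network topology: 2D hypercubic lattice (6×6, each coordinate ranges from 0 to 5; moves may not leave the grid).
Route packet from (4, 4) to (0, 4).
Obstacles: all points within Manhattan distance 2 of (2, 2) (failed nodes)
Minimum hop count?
6
(one shortest path: (4, 4) → (3, 4) → (3, 5) → (2, 5) → (1, 5) → (0, 5) → (0, 4))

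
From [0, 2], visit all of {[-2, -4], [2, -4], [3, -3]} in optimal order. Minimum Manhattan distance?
14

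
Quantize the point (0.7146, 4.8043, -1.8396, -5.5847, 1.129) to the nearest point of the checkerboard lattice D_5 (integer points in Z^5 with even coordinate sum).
(1, 5, -2, -5, 1)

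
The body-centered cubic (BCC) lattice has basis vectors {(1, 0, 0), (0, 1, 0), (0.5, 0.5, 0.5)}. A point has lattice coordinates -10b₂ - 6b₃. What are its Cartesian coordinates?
(-3, -13, -3)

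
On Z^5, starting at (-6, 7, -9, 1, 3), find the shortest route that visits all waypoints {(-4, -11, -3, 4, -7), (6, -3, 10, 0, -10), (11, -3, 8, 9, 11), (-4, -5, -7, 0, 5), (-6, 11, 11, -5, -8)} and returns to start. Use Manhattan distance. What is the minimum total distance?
214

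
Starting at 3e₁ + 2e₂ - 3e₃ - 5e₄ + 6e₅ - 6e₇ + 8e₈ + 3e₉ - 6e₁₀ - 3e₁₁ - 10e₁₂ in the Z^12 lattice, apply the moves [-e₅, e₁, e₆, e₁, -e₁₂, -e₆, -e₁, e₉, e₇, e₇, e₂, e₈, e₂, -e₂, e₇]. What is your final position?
(4, 3, -3, -5, 5, 0, -3, 9, 4, -6, -3, -11)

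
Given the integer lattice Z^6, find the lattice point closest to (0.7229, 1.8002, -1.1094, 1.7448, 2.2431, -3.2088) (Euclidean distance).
(1, 2, -1, 2, 2, -3)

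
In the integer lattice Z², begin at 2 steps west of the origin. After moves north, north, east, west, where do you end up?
(-2, 2)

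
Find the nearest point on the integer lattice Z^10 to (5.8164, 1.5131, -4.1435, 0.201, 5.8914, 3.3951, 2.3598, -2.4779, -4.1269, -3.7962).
(6, 2, -4, 0, 6, 3, 2, -2, -4, -4)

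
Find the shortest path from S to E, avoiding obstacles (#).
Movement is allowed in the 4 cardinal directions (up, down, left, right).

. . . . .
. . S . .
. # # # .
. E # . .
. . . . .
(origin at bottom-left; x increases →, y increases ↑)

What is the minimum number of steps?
5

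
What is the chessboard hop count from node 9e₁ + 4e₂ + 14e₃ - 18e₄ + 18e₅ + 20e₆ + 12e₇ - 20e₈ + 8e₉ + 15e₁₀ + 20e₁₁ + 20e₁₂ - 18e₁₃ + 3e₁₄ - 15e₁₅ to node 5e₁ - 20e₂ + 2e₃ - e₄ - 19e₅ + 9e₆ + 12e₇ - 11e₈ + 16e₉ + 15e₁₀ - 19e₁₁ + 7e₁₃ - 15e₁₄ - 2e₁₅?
39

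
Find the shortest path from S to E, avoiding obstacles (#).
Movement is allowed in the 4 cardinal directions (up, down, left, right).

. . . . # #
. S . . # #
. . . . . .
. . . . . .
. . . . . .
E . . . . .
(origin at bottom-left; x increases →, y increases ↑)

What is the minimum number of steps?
5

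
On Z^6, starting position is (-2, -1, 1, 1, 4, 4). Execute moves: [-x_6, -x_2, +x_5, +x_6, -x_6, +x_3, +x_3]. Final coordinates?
(-2, -2, 3, 1, 5, 3)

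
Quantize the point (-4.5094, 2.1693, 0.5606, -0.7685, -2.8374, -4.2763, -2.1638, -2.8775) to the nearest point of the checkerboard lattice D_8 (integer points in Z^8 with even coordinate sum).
(-4, 2, 1, -1, -3, -4, -2, -3)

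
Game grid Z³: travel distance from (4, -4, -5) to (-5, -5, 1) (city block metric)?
16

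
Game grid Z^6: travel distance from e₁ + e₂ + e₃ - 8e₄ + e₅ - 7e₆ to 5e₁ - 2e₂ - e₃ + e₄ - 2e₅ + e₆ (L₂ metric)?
13.5277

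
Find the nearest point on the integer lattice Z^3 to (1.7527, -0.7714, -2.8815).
(2, -1, -3)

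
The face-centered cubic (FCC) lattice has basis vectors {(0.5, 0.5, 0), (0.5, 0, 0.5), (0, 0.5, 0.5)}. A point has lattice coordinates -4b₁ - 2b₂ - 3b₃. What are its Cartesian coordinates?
(-3, -3.5, -2.5)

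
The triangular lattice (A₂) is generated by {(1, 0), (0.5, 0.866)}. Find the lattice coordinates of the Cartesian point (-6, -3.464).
-4b₁ - 4b₂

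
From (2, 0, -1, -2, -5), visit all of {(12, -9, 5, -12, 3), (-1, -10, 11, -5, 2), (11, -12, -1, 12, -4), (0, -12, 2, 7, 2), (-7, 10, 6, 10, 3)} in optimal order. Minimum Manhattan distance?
166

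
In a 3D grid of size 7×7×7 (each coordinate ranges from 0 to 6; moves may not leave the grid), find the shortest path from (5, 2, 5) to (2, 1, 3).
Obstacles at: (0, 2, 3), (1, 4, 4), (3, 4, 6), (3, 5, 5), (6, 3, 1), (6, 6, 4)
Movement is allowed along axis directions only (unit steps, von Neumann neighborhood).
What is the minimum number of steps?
6
(one shortest path: (5, 2, 5) → (4, 2, 5) → (3, 2, 5) → (2, 2, 5) → (2, 1, 5) → (2, 1, 4) → (2, 1, 3))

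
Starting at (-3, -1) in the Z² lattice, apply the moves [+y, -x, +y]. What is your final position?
(-4, 1)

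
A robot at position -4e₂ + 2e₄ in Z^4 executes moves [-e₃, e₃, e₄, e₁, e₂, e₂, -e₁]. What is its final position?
(0, -2, 0, 3)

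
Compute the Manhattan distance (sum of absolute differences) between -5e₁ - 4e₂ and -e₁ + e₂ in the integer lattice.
9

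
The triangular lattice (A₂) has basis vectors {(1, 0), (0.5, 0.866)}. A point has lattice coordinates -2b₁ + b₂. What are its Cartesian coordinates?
(-1.5, 0.866)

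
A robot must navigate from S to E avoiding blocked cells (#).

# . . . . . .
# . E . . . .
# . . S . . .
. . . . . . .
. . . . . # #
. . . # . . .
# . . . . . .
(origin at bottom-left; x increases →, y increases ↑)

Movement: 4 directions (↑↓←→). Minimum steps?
2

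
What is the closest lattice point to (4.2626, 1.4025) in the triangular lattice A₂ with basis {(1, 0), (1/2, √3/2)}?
(4, 1.732)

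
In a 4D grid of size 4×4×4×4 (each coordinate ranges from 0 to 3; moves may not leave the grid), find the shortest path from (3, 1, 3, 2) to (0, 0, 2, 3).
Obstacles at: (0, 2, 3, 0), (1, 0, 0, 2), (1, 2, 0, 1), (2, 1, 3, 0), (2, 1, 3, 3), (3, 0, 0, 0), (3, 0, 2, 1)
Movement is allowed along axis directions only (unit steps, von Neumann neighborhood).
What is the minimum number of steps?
6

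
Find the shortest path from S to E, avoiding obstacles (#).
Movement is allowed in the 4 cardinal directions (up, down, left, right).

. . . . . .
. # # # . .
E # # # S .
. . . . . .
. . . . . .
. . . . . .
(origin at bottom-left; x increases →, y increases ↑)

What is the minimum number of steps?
6
(one shortest path: (4, 3) → (4, 2) → (3, 2) → (2, 2) → (1, 2) → (0, 2) → (0, 3))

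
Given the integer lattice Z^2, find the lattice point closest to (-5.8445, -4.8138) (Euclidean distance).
(-6, -5)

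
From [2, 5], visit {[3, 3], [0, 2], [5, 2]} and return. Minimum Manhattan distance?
16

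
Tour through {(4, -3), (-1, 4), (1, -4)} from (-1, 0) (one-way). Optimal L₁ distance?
18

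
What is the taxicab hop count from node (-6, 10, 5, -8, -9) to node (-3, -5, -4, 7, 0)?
51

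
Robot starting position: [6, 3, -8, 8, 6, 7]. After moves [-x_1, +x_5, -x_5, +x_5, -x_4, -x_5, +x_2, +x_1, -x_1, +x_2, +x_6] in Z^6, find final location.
(5, 5, -8, 7, 6, 8)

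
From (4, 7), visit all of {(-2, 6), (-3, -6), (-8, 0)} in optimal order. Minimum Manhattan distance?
30
(one optimal route: (4, 7) → (-2, 6) → (-8, 0) → (-3, -6))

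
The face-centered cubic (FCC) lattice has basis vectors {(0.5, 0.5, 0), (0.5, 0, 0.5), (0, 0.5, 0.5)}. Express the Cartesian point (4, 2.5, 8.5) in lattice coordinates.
-2b₁ + 10b₂ + 7b₃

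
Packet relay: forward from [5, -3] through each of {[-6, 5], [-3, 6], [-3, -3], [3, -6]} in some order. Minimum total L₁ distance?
27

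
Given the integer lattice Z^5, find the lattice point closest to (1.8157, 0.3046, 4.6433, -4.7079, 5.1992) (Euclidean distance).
(2, 0, 5, -5, 5)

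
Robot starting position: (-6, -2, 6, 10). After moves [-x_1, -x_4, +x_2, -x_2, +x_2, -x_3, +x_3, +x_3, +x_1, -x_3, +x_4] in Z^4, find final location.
(-6, -1, 6, 10)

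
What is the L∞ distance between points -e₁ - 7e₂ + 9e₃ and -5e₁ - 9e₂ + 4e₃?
5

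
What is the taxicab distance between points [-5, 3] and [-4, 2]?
2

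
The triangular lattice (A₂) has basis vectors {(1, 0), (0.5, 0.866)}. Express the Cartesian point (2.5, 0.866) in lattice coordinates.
2b₁ + b₂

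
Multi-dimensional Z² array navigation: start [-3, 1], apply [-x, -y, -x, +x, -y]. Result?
(-4, -1)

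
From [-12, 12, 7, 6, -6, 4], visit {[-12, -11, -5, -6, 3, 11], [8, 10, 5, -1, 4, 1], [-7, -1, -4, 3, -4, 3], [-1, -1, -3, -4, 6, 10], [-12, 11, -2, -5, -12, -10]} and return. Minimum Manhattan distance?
244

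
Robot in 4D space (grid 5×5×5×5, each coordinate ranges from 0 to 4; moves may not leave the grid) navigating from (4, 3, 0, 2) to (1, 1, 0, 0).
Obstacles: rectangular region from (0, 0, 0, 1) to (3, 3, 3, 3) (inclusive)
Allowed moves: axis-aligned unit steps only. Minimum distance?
7
(one shortest path: (4, 3, 0, 2) → (4, 2, 0, 2) → (4, 1, 0, 2) → (4, 1, 0, 1) → (4, 1, 0, 0) → (3, 1, 0, 0) → (2, 1, 0, 0) → (1, 1, 0, 0))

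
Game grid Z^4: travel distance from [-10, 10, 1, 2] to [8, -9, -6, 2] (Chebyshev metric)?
19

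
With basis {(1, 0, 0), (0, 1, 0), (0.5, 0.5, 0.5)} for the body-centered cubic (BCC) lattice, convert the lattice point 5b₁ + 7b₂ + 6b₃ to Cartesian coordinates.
(8, 10, 3)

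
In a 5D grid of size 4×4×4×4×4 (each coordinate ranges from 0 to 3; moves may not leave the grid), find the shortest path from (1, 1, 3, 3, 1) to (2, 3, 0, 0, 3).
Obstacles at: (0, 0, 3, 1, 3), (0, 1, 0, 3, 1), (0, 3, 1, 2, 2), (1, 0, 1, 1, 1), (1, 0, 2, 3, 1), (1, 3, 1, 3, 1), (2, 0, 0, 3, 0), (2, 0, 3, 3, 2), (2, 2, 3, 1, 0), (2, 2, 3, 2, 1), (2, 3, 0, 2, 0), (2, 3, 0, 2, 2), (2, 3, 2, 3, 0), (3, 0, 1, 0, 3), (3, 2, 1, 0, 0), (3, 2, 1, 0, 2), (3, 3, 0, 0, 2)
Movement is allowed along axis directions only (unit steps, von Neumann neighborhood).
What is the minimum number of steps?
11
(one shortest path: (1, 1, 3, 3, 1) → (2, 1, 3, 3, 1) → (2, 2, 3, 3, 1) → (2, 3, 3, 3, 1) → (2, 3, 2, 3, 1) → (2, 3, 1, 3, 1) → (2, 3, 0, 3, 1) → (2, 3, 0, 2, 1) → (2, 3, 0, 1, 1) → (2, 3, 0, 0, 1) → (2, 3, 0, 0, 2) → (2, 3, 0, 0, 3))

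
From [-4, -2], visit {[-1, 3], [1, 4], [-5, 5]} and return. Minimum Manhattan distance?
26
(one optimal route: (-4, -2) → (-1, 3) → (1, 4) → (-5, 5) → (-4, -2))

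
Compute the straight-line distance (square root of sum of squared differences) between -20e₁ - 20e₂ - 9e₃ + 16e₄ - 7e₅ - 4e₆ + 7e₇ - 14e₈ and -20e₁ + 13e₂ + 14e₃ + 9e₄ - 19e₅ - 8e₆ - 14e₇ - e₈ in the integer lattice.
49.366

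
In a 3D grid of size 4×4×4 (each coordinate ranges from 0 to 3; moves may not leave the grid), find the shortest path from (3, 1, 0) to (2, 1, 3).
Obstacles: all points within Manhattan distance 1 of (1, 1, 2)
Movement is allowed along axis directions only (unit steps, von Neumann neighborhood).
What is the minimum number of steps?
4
(one shortest path: (3, 1, 0) → (3, 1, 1) → (3, 1, 2) → (3, 1, 3) → (2, 1, 3))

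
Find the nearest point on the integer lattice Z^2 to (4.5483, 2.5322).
(5, 3)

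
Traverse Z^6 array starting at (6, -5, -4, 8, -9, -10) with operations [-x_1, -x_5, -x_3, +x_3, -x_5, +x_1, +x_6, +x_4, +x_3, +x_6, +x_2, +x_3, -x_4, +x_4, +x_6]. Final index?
(6, -4, -2, 9, -11, -7)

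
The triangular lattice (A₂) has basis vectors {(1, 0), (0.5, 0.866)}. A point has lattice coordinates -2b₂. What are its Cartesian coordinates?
(-1, -1.732)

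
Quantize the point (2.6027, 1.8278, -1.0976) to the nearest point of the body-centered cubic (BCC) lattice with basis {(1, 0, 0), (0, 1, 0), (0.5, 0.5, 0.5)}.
(3, 2, -1)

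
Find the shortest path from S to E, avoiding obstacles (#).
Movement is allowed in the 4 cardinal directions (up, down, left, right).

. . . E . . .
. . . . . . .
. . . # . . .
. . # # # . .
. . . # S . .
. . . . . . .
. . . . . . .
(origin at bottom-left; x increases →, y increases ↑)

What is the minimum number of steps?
7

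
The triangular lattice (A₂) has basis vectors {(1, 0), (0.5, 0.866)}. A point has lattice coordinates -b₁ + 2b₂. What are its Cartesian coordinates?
(0, 1.732)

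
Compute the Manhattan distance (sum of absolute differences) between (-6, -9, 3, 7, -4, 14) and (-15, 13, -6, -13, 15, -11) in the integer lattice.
104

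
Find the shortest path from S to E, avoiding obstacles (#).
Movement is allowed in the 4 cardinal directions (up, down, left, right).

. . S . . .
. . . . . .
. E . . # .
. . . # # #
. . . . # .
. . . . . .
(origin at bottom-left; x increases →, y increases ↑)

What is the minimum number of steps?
3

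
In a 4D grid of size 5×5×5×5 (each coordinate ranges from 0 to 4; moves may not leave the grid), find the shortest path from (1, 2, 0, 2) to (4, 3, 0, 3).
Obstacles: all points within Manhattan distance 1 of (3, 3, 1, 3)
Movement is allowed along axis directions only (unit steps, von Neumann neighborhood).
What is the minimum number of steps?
5
(one shortest path: (1, 2, 0, 2) → (2, 2, 0, 2) → (3, 2, 0, 2) → (4, 2, 0, 2) → (4, 3, 0, 2) → (4, 3, 0, 3))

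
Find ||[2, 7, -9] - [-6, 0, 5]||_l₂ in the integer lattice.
17.5784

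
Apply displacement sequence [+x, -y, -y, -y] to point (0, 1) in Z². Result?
(1, -2)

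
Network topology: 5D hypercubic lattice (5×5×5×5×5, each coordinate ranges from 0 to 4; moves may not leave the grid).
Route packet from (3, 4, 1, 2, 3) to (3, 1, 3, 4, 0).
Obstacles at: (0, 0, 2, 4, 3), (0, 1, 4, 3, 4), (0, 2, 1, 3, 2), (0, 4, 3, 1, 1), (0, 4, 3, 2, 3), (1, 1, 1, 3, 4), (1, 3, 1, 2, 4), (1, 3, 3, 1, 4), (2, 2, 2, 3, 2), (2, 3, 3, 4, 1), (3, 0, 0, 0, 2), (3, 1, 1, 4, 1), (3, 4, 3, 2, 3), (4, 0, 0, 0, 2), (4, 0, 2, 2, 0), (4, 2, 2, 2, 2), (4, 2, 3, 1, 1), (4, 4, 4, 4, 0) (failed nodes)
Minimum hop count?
10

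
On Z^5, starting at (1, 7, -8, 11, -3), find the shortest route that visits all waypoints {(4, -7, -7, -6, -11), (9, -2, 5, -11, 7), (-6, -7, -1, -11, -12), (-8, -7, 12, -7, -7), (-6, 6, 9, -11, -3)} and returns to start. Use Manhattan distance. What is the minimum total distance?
214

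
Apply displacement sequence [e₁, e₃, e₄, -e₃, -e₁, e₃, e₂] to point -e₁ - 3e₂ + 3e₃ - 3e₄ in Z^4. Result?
(-1, -2, 4, -2)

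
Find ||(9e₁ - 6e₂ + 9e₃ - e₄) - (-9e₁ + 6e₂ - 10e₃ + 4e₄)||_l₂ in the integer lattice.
29.2233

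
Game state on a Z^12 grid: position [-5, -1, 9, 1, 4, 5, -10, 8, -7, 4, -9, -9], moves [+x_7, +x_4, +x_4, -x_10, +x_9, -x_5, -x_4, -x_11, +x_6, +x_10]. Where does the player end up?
(-5, -1, 9, 2, 3, 6, -9, 8, -6, 4, -10, -9)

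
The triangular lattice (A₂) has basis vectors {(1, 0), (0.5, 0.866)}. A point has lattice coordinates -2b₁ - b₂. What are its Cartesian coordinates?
(-2.5, -0.866)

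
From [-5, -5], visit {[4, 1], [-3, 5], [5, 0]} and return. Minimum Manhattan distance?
40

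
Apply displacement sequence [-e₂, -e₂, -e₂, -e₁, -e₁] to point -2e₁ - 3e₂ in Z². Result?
(-4, -6)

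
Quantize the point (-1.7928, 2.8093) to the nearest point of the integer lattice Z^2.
(-2, 3)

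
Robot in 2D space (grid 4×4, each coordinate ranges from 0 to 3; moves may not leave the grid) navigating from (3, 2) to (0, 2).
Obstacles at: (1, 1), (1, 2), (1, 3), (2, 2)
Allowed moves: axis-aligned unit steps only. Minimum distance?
7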